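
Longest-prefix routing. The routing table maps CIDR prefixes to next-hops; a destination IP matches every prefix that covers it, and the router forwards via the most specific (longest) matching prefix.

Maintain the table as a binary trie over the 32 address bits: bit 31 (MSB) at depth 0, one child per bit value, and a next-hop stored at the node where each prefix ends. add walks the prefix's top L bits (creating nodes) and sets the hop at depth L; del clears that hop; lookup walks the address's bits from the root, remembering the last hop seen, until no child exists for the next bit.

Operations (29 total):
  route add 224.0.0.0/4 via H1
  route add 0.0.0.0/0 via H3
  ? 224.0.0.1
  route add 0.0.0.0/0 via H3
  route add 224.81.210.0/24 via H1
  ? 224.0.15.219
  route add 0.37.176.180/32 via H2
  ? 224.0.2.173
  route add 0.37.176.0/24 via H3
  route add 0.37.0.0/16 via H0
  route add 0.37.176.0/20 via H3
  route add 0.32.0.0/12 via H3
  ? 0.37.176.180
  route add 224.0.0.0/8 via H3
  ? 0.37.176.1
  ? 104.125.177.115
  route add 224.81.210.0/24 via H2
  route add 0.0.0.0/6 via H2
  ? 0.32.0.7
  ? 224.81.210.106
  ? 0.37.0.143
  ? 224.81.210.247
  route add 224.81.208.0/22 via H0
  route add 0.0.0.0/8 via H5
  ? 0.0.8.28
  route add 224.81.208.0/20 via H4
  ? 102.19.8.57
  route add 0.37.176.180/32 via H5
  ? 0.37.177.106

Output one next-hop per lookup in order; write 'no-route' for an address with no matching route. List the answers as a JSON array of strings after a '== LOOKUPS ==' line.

Process each operation:
  + 224.0.0.0/4 (H1) depth=4
  + 0.0.0.0/0 (H3) depth=0
  ? 224.0.0.1  path d0:H3→d1:-→d2:-→d3:-→d4:H1  best=H1
  + 0.0.0.0/0 (H3) depth=0
  + 224.81.210.0/24 (H1) depth=24
  ? 224.0.15.219  path d0:H3→d1:-→d2:-→d3:-→d4:H1→d5:-→d6:-→d7:-→d8:-→d9:-  best=H1
  + 0.37.176.180/32 (H2) depth=32
  ? 224.0.2.173  path d0:H3→d1:-→d2:-→d3:-→d4:H1→d5:-→d6:-→d7:-→d8:-→d9:-  best=H1
  + 0.37.176.0/24 (H3) depth=24
  + 0.37.0.0/16 (H0) depth=16
  + 0.37.176.0/20 (H3) depth=20
  + 0.32.0.0/12 (H3) depth=12
  ? 0.37.176.180  path d0:H3→d1:-→d2:-→d3:-→d4:-→d5:-→d6:-→d7:-→d8:-→d9:-→d10:-→d11:-→d12:H3→d13:-→d14:-→d15:-→d16:H0→d17:-→d18:-→d19:-→d20:H3→d21:-→d22:-→d23:-→d24:H3→d25:-→d26:-→d27:-→d28:-→d29:-→d30:-→d31:-→d32:H2  best=H2
  + 224.0.0.0/8 (H3) depth=8
  ? 0.37.176.1  path d0:H3→d1:-→d2:-→d3:-→d4:-→d5:-→d6:-→d7:-→d8:-→d9:-→d10:-→d11:-→d12:H3→d13:-→d14:-→d15:-→d16:H0→d17:-→d18:-→d19:-→d20:H3→d21:-→d22:-→d23:-→d24:H3  best=H3
  ? 104.125.177.115  path d0:H3→d1:-  best=H3
  + 224.81.210.0/24 (H2) depth=24
  + 0.0.0.0/6 (H2) depth=6
  ? 0.32.0.7  path d0:H3→d1:-→d2:-→d3:-→d4:-→d5:-→d6:H2→d7:-→d8:-→d9:-→d10:-→d11:-→d12:H3→d13:-  best=H3
  ? 224.81.210.106  path d0:H3→d1:-→d2:-→d3:-→d4:H1→d5:-→d6:-→d7:-→d8:H3→d9:-→d10:-→d11:-→d12:-→d13:-→d14:-→d15:-→d16:-→d17:-→d18:-→d19:-→d20:-→d21:-→d22:-→d23:-→d24:H2  best=H2
  ? 0.37.0.143  path d0:H3→d1:-→d2:-→d3:-→d4:-→d5:-→d6:H2→d7:-→d8:-→d9:-→d10:-→d11:-→d12:H3→d13:-→d14:-→d15:-→d16:H0  best=H0
  ? 224.81.210.247  path d0:H3→d1:-→d2:-→d3:-→d4:H1→d5:-→d6:-→d7:-→d8:H3→d9:-→d10:-→d11:-→d12:-→d13:-→d14:-→d15:-→d16:-→d17:-→d18:-→d19:-→d20:-→d21:-→d22:-→d23:-→d24:H2  best=H2
  + 224.81.208.0/22 (H0) depth=22
  + 0.0.0.0/8 (H5) depth=8
  ? 0.0.8.28  path d0:H3→d1:-→d2:-→d3:-→d4:-→d5:-→d6:H2→d7:-→d8:H5→d9:-→d10:-  best=H5
  + 224.81.208.0/20 (H4) depth=20
  ? 102.19.8.57  path d0:H3→d1:-  best=H3
  + 0.37.176.180/32 (H5) depth=32
  ? 0.37.177.106  path d0:H3→d1:-→d2:-→d3:-→d4:-→d5:-→d6:H2→d7:-→d8:H5→d9:-→d10:-→d11:-→d12:H3→d13:-→d14:-→d15:-→d16:H0→d17:-→d18:-→d19:-→d20:H3→d21:-→d22:-→d23:-  best=H3

== LOOKUPS ==
["H1","H1","H1","H2","H3","H3","H3","H2","H0","H2","H5","H3","H3"]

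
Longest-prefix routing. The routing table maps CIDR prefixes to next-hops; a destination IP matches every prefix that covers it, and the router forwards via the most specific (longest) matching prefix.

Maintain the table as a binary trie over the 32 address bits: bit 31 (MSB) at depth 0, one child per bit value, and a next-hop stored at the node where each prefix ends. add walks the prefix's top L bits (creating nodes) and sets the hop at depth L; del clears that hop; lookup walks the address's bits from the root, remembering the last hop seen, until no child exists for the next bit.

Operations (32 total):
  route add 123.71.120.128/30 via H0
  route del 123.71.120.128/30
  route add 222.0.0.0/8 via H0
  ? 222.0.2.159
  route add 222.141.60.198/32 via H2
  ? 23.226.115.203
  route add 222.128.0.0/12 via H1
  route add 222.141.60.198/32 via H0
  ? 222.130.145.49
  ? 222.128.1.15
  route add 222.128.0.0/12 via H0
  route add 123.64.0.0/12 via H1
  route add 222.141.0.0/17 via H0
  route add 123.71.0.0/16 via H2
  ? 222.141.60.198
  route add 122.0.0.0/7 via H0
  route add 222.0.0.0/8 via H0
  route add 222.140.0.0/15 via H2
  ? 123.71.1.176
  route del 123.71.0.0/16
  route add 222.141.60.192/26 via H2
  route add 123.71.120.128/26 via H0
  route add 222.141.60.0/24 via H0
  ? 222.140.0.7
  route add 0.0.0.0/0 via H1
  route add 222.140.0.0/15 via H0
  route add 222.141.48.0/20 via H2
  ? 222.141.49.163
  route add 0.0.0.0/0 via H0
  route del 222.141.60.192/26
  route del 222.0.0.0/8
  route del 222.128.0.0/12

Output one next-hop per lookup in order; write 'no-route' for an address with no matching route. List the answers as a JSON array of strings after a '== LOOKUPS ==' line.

Apply in order:
  add 123.71.120.128/30 -> H0 at depth 30
  - 123.71.120.128/30 clear@30
  add 222.0.0.0/8 -> H0 at depth 8
  Q 222.0.2.159: descend 11011110 ; hops seen [H0] ; pick H0
  add 222.141.60.198/32 -> H2 at depth 32
  Q 23.226.115.203: descend 0 ; hops seen [∅] ; pick no-route
  add 222.128.0.0/12 -> H1 at depth 12
  add 222.141.60.198/32 -> H0 at depth 32
  Q 222.130.145.49: descend 110111101000 ; hops seen [H0,H1] ; pick H1
  Q 222.128.1.15: descend 110111101000 ; hops seen [H0,H1] ; pick H1
  add 222.128.0.0/12 -> H0 at depth 12
  add 123.64.0.0/12 -> H1 at depth 12
  add 222.141.0.0/17 -> H0 at depth 17
  add 123.71.0.0/16 -> H2 at depth 16
  Q 222.141.60.198: descend 11011110100011010011110011000110 ; hops seen [H0,H0,H0,H0] ; pick H0
  add 122.0.0.0/7 -> H0 at depth 7
  add 222.0.0.0/8 -> H0 at depth 8
  add 222.140.0.0/15 -> H2 at depth 15
  Q 123.71.1.176: descend 01111011010001110 ; hops seen [H0,H1,H2] ; pick H2
  - 123.71.0.0/16 clear@16
  add 222.141.60.192/26 -> H2 at depth 26
  add 123.71.120.128/26 -> H0 at depth 26
  add 222.141.60.0/24 -> H0 at depth 24
  Q 222.140.0.7: descend 110111101000110 ; hops seen [H0,H0,H2] ; pick H2
  add 0.0.0.0/0 -> H1 at depth 0
  add 222.140.0.0/15 -> H0 at depth 15
  add 222.141.48.0/20 -> H2 at depth 20
  Q 222.141.49.163: descend 11011110100011010011 ; hops seen [H1,H0,H0,H0,H0,H2] ; pick H2
  add 0.0.0.0/0 -> H0 at depth 0
  - 222.141.60.192/26 clear@26
  - 222.0.0.0/8 clear@8
  - 222.128.0.0/12 clear@12

== LOOKUPS ==
["H0","no-route","H1","H1","H0","H2","H2","H2"]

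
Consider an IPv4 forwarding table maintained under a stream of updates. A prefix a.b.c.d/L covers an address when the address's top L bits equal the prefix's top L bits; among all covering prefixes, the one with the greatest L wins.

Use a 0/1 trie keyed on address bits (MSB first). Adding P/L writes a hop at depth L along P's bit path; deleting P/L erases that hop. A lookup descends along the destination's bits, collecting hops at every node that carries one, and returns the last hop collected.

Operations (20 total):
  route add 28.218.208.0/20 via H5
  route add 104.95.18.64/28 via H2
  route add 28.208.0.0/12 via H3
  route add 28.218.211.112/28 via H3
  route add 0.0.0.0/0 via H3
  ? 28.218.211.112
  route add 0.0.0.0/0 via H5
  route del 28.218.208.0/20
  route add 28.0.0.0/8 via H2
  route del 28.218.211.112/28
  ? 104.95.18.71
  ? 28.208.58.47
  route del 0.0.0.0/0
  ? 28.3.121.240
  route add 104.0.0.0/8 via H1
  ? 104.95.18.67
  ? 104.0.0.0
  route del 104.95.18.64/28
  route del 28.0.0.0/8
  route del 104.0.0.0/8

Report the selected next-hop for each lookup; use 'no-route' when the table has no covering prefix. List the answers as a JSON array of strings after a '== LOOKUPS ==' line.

Process each operation:
  + 28.218.208.0/20 (H5) depth=20
  + 104.95.18.64/28 (H2) depth=28
  + 28.208.0.0/12 (H3) depth=12
  + 28.218.211.112/28 (H3) depth=28
  + 0.0.0.0/0 (H3) depth=0
  lookup 28.218.211.112: bits 0001110011011010110100110111 walk d0:H3→d1:-→d2:-→d3:-→d4:-→d5:-→d6:-→d7:-→d8:-→d9:-→d10:-→d11:-→d12:H3→d13:-→d14:-→d15:-→d16:-→d17:-→d18:-→d19:-→d20:H5→d21:-→d22:-→d23:-→d24:-→d25:-→d26:-→d27:-→d28:H3 -> H3
  + 0.0.0.0/0 (H5) depth=0
  - 28.218.208.0/20 clear@20
  + 28.0.0.0/8 (H2) depth=8
  - 28.218.211.112/28 clear@28
  lookup 104.95.18.71: bits 0110100001011111000100100100 walk d0:H5→d1:-→d2:-→d3:-→d4:-→d5:-→d6:-→d7:-→d8:-→d9:-→d10:-→d11:-→d12:-→d13:-→d14:-→d15:-→d16:-→d17:-→d18:-→d19:-→d20:-→d21:-→d22:-→d23:-→d24:-→d25:-→d26:-→d27:-→d28:H2 -> H2
  lookup 28.208.58.47: bits 000111001101 walk d0:H5→d1:-→d2:-→d3:-→d4:-→d5:-→d6:-→d7:-→d8:H2→d9:-→d10:-→d11:-→d12:H3 -> H3
  - 0.0.0.0/0 clear@0
  lookup 28.3.121.240: bits 00011100 walk d0:-→d1:-→d2:-→d3:-→d4:-→d5:-→d6:-→d7:-→d8:H2 -> H2
  + 104.0.0.0/8 (H1) depth=8
  lookup 104.95.18.67: bits 0110100001011111000100100100 walk d0:-→d1:-→d2:-→d3:-→d4:-→d5:-→d6:-→d7:-→d8:H1→d9:-→d10:-→d11:-→d12:-→d13:-→d14:-→d15:-→d16:-→d17:-→d18:-→d19:-→d20:-→d21:-→d22:-→d23:-→d24:-→d25:-→d26:-→d27:-→d28:H2 -> H2
  lookup 104.0.0.0: bits 011010000 walk d0:-→d1:-→d2:-→d3:-→d4:-→d5:-→d6:-→d7:-→d8:H1→d9:- -> H1
  - 104.95.18.64/28 clear@28
  - 28.0.0.0/8 clear@8
  - 104.0.0.0/8 clear@8

== LOOKUPS ==
["H3","H2","H3","H2","H2","H1"]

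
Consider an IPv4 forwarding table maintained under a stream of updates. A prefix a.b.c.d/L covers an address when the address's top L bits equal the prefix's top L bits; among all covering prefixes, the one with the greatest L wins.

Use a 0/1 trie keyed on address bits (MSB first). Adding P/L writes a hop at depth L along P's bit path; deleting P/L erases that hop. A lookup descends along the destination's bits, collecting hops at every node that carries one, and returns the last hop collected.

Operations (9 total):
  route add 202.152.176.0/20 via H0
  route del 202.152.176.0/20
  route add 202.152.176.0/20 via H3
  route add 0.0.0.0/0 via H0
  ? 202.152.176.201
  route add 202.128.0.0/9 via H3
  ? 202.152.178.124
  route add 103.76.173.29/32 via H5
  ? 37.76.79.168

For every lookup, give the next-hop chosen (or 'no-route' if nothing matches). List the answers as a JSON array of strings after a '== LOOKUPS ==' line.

Trace:
  + 202.152.176.0/20 (H0) depth=20
  del 202.152.176.0/20 (clear depth 20)
  + 202.152.176.0/20 (H3) depth=20
  + 0.0.0.0/0 (H0) depth=0
  Q 202.152.176.201: descend 11001010100110001011 ; hops seen [H0,H3] ; pick H3
  + 202.128.0.0/9 (H3) depth=9
  Q 202.152.178.124: descend 11001010100110001011 ; hops seen [H0,H3,H3] ; pick H3
  + 103.76.173.29/32 (H5) depth=32
  Q 37.76.79.168: descend 0 ; hops seen [H0] ; pick H0

== LOOKUPS ==
["H3","H3","H0"]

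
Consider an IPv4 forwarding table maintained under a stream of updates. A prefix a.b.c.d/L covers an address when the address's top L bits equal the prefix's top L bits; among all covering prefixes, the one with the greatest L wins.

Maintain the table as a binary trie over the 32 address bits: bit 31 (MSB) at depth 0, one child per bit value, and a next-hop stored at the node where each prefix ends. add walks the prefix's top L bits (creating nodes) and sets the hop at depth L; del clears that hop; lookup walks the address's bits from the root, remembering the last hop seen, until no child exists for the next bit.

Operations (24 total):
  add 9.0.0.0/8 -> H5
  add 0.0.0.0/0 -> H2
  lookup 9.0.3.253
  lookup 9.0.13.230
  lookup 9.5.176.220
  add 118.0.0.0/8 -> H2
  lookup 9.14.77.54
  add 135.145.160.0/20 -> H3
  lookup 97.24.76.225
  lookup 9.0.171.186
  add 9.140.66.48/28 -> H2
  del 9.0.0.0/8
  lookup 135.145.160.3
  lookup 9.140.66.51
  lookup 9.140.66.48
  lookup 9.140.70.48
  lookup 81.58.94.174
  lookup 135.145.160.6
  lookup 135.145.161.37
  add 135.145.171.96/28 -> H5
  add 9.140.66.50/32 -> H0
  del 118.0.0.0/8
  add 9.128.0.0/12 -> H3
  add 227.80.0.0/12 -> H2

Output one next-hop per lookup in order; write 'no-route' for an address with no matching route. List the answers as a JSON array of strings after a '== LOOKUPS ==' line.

Trace:
  add 9.0.0.0/8 -> H5 at depth 8
  add 0.0.0.0/0 -> H2 at depth 0
  Q 9.0.3.253: descend 00001001 ; hops seen [H2,H5] ; pick H5
  Q 9.0.13.230: descend 00001001 ; hops seen [H2,H5] ; pick H5
  Q 9.5.176.220: descend 00001001 ; hops seen [H2,H5] ; pick H5
  add 118.0.0.0/8 -> H2 at depth 8
  Q 9.14.77.54: descend 00001001 ; hops seen [H2,H5] ; pick H5
  add 135.145.160.0/20 -> H3 at depth 20
  Q 97.24.76.225: descend 011 ; hops seen [H2] ; pick H2
  Q 9.0.171.186: descend 00001001 ; hops seen [H2,H5] ; pick H5
  add 9.140.66.48/28 -> H2 at depth 28
  del 9.0.0.0/8 (clear depth 8)
  Q 135.145.160.3: descend 10000111100100011010 ; hops seen [H2,H3] ; pick H3
  Q 9.140.66.51: descend 0000100110001100010000100011 ; hops seen [H2,H2] ; pick H2
  Q 9.140.66.48: descend 0000100110001100010000100011 ; hops seen [H2,H2] ; pick H2
  Q 9.140.70.48: descend 000010011000110001000 ; hops seen [H2] ; pick H2
  Q 81.58.94.174: descend 01 ; hops seen [H2] ; pick H2
  Q 135.145.160.6: descend 10000111100100011010 ; hops seen [H2,H3] ; pick H3
  Q 135.145.161.37: descend 10000111100100011010 ; hops seen [H2,H3] ; pick H3
  add 135.145.171.96/28 -> H5 at depth 28
  add 9.140.66.50/32 -> H0 at depth 32
  del 118.0.0.0/8 (clear depth 8)
  add 9.128.0.0/12 -> H3 at depth 12
  add 227.80.0.0/12 -> H2 at depth 12

== LOOKUPS ==
["H5","H5","H5","H5","H2","H5","H3","H2","H2","H2","H2","H3","H3"]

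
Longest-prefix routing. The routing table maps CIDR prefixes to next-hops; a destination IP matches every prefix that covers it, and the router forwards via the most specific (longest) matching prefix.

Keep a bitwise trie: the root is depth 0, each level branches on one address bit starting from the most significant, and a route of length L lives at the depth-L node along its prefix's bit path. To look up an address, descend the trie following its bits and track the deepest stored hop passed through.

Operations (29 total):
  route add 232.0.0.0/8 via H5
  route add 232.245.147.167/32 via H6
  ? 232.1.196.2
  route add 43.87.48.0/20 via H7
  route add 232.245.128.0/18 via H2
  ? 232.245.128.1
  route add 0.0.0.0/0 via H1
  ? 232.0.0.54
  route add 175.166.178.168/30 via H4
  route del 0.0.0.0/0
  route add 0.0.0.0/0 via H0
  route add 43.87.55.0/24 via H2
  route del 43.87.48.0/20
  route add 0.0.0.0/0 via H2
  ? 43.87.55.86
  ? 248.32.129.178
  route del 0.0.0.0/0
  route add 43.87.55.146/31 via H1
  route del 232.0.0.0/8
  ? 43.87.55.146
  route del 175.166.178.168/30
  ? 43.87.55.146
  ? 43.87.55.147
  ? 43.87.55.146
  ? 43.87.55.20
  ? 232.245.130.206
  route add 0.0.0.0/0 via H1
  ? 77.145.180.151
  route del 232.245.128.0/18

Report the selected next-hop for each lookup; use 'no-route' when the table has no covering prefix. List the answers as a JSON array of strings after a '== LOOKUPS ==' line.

Apply in order:
  add 232.0.0.0/8 -> H5 at depth 8
  add 232.245.147.167/32 -> H6 at depth 32
  lookup 232.1.196.2: bits 11101000 walk d0:-→d1:-→d2:-→d3:-→d4:-→d5:-→d6:-→d7:-→d8:H5 -> H5
  add 43.87.48.0/20 -> H7 at depth 20
  add 232.245.128.0/18 -> H2 at depth 18
  lookup 232.245.128.1: bits 1110100011110101100 walk d0:-→d1:-→d2:-→d3:-→d4:-→d5:-→d6:-→d7:-→d8:H5→d9:-→d10:-→d11:-→d12:-→d13:-→d14:-→d15:-→d16:-→d17:-→d18:H2→d19:- -> H2
  add 0.0.0.0/0 -> H1 at depth 0
  lookup 232.0.0.54: bits 11101000 walk d0:H1→d1:-→d2:-→d3:-→d4:-→d5:-→d6:-→d7:-→d8:H5 -> H5
  add 175.166.178.168/30 -> H4 at depth 30
  - 0.0.0.0/0 clear@0
  add 0.0.0.0/0 -> H0 at depth 0
  add 43.87.55.0/24 -> H2 at depth 24
  - 43.87.48.0/20 clear@20
  add 0.0.0.0/0 -> H2 at depth 0
  lookup 43.87.55.86: bits 001010110101011100110111 walk d0:H2→d1:-→d2:-→d3:-→d4:-→d5:-→d6:-→d7:-→d8:-→d9:-→d10:-→d11:-→d12:-→d13:-→d14:-→d15:-→d16:-→d17:-→d18:-→d19:-→d20:-→d21:-→d22:-→d23:-→d24:H2 -> H2
  lookup 248.32.129.178: bits 111 walk d0:H2→d1:-→d2:-→d3:- -> H2
  - 0.0.0.0/0 clear@0
  add 43.87.55.146/31 -> H1 at depth 31
  - 232.0.0.0/8 clear@8
  lookup 43.87.55.146: bits 0010101101010111001101111001001 walk d0:-→d1:-→d2:-→d3:-→d4:-→d5:-→d6:-→d7:-→d8:-→d9:-→d10:-→d11:-→d12:-→d13:-→d14:-→d15:-→d16:-→d17:-→d18:-→d19:-→d20:-→d21:-→d22:-→d23:-→d24:H2→d25:-→d26:-→d27:-→d28:-→d29:-→d30:-→d31:H1 -> H1
  - 175.166.178.168/30 clear@30
  lookup 43.87.55.146: bits 0010101101010111001101111001001 walk d0:-→d1:-→d2:-→d3:-→d4:-→d5:-→d6:-→d7:-→d8:-→d9:-→d10:-→d11:-→d12:-→d13:-→d14:-→d15:-→d16:-→d17:-→d18:-→d19:-→d20:-→d21:-→d22:-→d23:-→d24:H2→d25:-→d26:-→d27:-→d28:-→d29:-→d30:-→d31:H1 -> H1
  lookup 43.87.55.147: bits 0010101101010111001101111001001 walk d0:-→d1:-→d2:-→d3:-→d4:-→d5:-→d6:-→d7:-→d8:-→d9:-→d10:-→d11:-→d12:-→d13:-→d14:-→d15:-→d16:-→d17:-→d18:-→d19:-→d20:-→d21:-→d22:-→d23:-→d24:H2→d25:-→d26:-→d27:-→d28:-→d29:-→d30:-→d31:H1 -> H1
  lookup 43.87.55.146: bits 0010101101010111001101111001001 walk d0:-→d1:-→d2:-→d3:-→d4:-→d5:-→d6:-→d7:-→d8:-→d9:-→d10:-→d11:-→d12:-→d13:-→d14:-→d15:-→d16:-→d17:-→d18:-→d19:-→d20:-→d21:-→d22:-→d23:-→d24:H2→d25:-→d26:-→d27:-→d28:-→d29:-→d30:-→d31:H1 -> H1
  lookup 43.87.55.20: bits 001010110101011100110111 walk d0:-→d1:-→d2:-→d3:-→d4:-→d5:-→d6:-→d7:-→d8:-→d9:-→d10:-→d11:-→d12:-→d13:-→d14:-→d15:-→d16:-→d17:-→d18:-→d19:-→d20:-→d21:-→d22:-→d23:-→d24:H2 -> H2
  lookup 232.245.130.206: bits 1110100011110101100 walk d0:-→d1:-→d2:-→d3:-→d4:-→d5:-→d6:-→d7:-→d8:-→d9:-→d10:-→d11:-→d12:-→d13:-→d14:-→d15:-→d16:-→d17:-→d18:H2→d19:- -> H2
  add 0.0.0.0/0 -> H1 at depth 0
  lookup 77.145.180.151: bits 0 walk d0:H1→d1:- -> H1
  - 232.245.128.0/18 clear@18

== LOOKUPS ==
["H5","H2","H5","H2","H2","H1","H1","H1","H1","H2","H2","H1"]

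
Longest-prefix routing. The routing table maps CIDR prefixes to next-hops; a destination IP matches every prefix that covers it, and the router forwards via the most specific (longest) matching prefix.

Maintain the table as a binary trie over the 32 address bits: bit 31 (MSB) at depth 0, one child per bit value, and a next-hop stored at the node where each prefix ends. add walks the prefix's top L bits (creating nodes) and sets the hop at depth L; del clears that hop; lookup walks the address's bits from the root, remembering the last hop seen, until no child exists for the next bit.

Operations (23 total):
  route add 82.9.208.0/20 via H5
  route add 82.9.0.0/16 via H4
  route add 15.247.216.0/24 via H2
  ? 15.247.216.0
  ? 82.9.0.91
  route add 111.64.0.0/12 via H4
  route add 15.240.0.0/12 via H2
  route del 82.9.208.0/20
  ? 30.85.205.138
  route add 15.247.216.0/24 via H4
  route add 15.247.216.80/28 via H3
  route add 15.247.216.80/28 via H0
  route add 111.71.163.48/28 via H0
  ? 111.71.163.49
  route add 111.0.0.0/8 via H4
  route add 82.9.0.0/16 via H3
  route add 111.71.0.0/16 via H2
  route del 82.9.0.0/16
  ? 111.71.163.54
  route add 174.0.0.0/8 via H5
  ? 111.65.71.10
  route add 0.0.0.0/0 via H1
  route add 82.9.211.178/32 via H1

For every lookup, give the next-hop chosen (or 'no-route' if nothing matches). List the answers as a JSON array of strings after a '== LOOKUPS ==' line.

Trace:
  add 82.9.208.0/20 -> H5 at depth 20
  add 82.9.0.0/16 -> H4 at depth 16
  add 15.247.216.0/24 -> H2 at depth 24
  Q 15.247.216.0: descend 000011111111011111011000 ; hops seen [H2] ; pick H2
  Q 82.9.0.91: descend 0101001000001001 ; hops seen [H4] ; pick H4
  add 111.64.0.0/12 -> H4 at depth 12
  add 15.240.0.0/12 -> H2 at depth 12
  del 82.9.208.0/20 (clear depth 20)
  Q 30.85.205.138: descend 000 ; hops seen [∅] ; pick no-route
  add 15.247.216.0/24 -> H4 at depth 24
  add 15.247.216.80/28 -> H3 at depth 28
  add 15.247.216.80/28 -> H0 at depth 28
  add 111.71.163.48/28 -> H0 at depth 28
  Q 111.71.163.49: descend 0110111101000111101000110011 ; hops seen [H4,H0] ; pick H0
  add 111.0.0.0/8 -> H4 at depth 8
  add 82.9.0.0/16 -> H3 at depth 16
  add 111.71.0.0/16 -> H2 at depth 16
  del 82.9.0.0/16 (clear depth 16)
  Q 111.71.163.54: descend 0110111101000111101000110011 ; hops seen [H4,H4,H2,H0] ; pick H0
  add 174.0.0.0/8 -> H5 at depth 8
  Q 111.65.71.10: descend 0110111101000 ; hops seen [H4,H4] ; pick H4
  add 0.0.0.0/0 -> H1 at depth 0
  add 82.9.211.178/32 -> H1 at depth 32

== LOOKUPS ==
["H2","H4","no-route","H0","H0","H4"]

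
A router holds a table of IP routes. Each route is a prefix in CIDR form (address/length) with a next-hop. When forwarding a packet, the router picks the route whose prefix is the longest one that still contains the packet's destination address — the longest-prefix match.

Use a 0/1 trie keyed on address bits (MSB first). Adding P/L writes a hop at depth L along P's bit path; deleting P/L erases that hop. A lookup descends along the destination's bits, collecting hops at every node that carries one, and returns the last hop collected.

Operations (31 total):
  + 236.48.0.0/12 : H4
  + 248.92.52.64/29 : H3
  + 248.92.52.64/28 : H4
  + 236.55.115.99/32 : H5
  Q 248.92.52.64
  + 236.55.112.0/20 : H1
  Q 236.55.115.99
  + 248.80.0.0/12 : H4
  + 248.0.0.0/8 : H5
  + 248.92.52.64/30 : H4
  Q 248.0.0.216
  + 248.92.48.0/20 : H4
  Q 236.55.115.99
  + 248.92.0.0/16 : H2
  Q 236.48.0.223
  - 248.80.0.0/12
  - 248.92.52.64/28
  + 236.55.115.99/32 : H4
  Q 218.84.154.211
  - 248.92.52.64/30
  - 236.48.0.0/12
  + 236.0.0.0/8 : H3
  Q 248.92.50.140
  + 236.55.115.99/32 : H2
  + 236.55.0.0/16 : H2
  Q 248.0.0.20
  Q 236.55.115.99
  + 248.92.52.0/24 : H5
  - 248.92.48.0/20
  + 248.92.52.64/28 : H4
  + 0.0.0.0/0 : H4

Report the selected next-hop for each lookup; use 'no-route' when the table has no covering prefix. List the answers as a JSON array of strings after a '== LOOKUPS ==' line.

Apply in order:
  + 236.48.0.0/12 (H4) depth=12
  + 248.92.52.64/29 (H3) depth=29
  + 248.92.52.64/28 (H4) depth=28
  + 236.55.115.99/32 (H5) depth=32
  Q 248.92.52.64: descend 11111000010111000011010001000 ; hops seen [H4,H3] ; pick H3
  + 236.55.112.0/20 (H1) depth=20
  Q 236.55.115.99: descend 11101100001101110111001101100011 ; hops seen [H4,H1,H5] ; pick H5
  + 248.80.0.0/12 (H4) depth=12
  + 248.0.0.0/8 (H5) depth=8
  + 248.92.52.64/30 (H4) depth=30
  Q 248.0.0.216: descend 111110000 ; hops seen [H5] ; pick H5
  + 248.92.48.0/20 (H4) depth=20
  Q 236.55.115.99: descend 11101100001101110111001101100011 ; hops seen [H4,H1,H5] ; pick H5
  + 248.92.0.0/16 (H2) depth=16
  Q 236.48.0.223: descend 1110110000110 ; hops seen [H4] ; pick H4
  - 248.80.0.0/12 clear@12
  - 248.92.52.64/28 clear@28
  + 236.55.115.99/32 (H4) depth=32
  Q 218.84.154.211: descend 11 ; hops seen [∅] ; pick no-route
  - 248.92.52.64/30 clear@30
  - 236.48.0.0/12 clear@12
  + 236.0.0.0/8 (H3) depth=8
  Q 248.92.50.140: descend 111110000101110000110 ; hops seen [H5,H2,H4] ; pick H4
  + 236.55.115.99/32 (H2) depth=32
  + 236.55.0.0/16 (H2) depth=16
  Q 248.0.0.20: descend 111110000 ; hops seen [H5] ; pick H5
  Q 236.55.115.99: descend 11101100001101110111001101100011 ; hops seen [H3,H2,H1,H2] ; pick H2
  + 248.92.52.0/24 (H5) depth=24
  - 248.92.48.0/20 clear@20
  + 248.92.52.64/28 (H4) depth=28
  + 0.0.0.0/0 (H4) depth=0

== LOOKUPS ==
["H3","H5","H5","H5","H4","no-route","H4","H5","H2"]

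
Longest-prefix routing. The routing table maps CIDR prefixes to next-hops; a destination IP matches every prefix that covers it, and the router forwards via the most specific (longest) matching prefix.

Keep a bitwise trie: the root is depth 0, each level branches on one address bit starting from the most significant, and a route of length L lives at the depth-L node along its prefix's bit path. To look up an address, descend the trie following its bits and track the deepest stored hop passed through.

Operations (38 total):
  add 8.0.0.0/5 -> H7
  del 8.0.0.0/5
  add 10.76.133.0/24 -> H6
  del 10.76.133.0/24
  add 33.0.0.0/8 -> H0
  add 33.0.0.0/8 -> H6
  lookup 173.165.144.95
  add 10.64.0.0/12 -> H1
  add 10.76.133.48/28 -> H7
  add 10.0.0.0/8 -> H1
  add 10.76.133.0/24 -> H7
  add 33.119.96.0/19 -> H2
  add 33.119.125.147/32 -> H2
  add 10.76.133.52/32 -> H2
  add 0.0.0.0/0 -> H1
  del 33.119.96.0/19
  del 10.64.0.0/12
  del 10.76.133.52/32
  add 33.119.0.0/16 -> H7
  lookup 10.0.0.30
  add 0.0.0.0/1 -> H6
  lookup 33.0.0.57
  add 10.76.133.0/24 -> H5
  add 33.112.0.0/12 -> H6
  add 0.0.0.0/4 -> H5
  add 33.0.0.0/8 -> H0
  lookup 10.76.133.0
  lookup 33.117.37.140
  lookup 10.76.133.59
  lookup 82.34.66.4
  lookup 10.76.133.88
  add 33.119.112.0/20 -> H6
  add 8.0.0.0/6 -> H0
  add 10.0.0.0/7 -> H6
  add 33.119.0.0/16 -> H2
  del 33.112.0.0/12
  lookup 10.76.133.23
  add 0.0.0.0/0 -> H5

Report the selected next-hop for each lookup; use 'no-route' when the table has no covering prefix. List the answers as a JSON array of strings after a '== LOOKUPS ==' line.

Process each operation:
  add 8.0.0.0/5 -> H7 at depth 5
  del 8.0.0.0/5 (clear depth 5)
  add 10.76.133.0/24 -> H6 at depth 24
  del 10.76.133.0/24 (clear depth 24)
  add 33.0.0.0/8 -> H0 at depth 8
  add 33.0.0.0/8 -> H6 at depth 8
  ? 173.165.144.95  path d0:-  best=no-route
  add 10.64.0.0/12 -> H1 at depth 12
  add 10.76.133.48/28 -> H7 at depth 28
  add 10.0.0.0/8 -> H1 at depth 8
  add 10.76.133.0/24 -> H7 at depth 24
  add 33.119.96.0/19 -> H2 at depth 19
  add 33.119.125.147/32 -> H2 at depth 32
  add 10.76.133.52/32 -> H2 at depth 32
  add 0.0.0.0/0 -> H1 at depth 0
  del 33.119.96.0/19 (clear depth 19)
  del 10.64.0.0/12 (clear depth 12)
  del 10.76.133.52/32 (clear depth 32)
  add 33.119.0.0/16 -> H7 at depth 16
  ? 10.0.0.30  path d0:H1→d1:-→d2:-→d3:-→d4:-→d5:-→d6:-→d7:-→d8:H1→d9:-  best=H1
  add 0.0.0.0/1 -> H6 at depth 1
  ? 33.0.0.57  path d0:H1→d1:H6→d2:-→d3:-→d4:-→d5:-→d6:-→d7:-→d8:H6→d9:-  best=H6
  add 10.76.133.0/24 -> H5 at depth 24
  add 33.112.0.0/12 -> H6 at depth 12
  add 0.0.0.0/4 -> H5 at depth 4
  add 33.0.0.0/8 -> H0 at depth 8
  ? 10.76.133.0  path d0:H1→d1:H6→d2:-→d3:-→d4:H5→d5:-→d6:-→d7:-→d8:H1→d9:-→d10:-→d11:-→d12:-→d13:-→d14:-→d15:-→d16:-→d17:-→d18:-→d19:-→d20:-→d21:-→d22:-→d23:-→d24:H5→d25:-→d26:-  best=H5
  ? 33.117.37.140  path d0:H1→d1:H6→d2:-→d3:-→d4:-→d5:-→d6:-→d7:-→d8:H0→d9:-→d10:-→d11:-→d12:H6→d13:-→d14:-  best=H6
  ? 10.76.133.59  path d0:H1→d1:H6→d2:-→d3:-→d4:H5→d5:-→d6:-→d7:-→d8:H1→d9:-→d10:-→d11:-→d12:-→d13:-→d14:-→d15:-→d16:-→d17:-→d18:-→d19:-→d20:-→d21:-→d22:-→d23:-→d24:H5→d25:-→d26:-→d27:-→d28:H7  best=H7
  ? 82.34.66.4  path d0:H1→d1:H6  best=H6
  ? 10.76.133.88  path d0:H1→d1:H6→d2:-→d3:-→d4:H5→d5:-→d6:-→d7:-→d8:H1→d9:-→d10:-→d11:-→d12:-→d13:-→d14:-→d15:-→d16:-→d17:-→d18:-→d19:-→d20:-→d21:-→d22:-→d23:-→d24:H5→d25:-  best=H5
  add 33.119.112.0/20 -> H6 at depth 20
  add 8.0.0.0/6 -> H0 at depth 6
  add 10.0.0.0/7 -> H6 at depth 7
  add 33.119.0.0/16 -> H2 at depth 16
  del 33.112.0.0/12 (clear depth 12)
  ? 10.76.133.23  path d0:H1→d1:H6→d2:-→d3:-→d4:H5→d5:-→d6:H0→d7:H6→d8:H1→d9:-→d10:-→d11:-→d12:-→d13:-→d14:-→d15:-→d16:-→d17:-→d18:-→d19:-→d20:-→d21:-→d22:-→d23:-→d24:H5→d25:-→d26:-  best=H5
  add 0.0.0.0/0 -> H5 at depth 0

== LOOKUPS ==
["no-route","H1","H6","H5","H6","H7","H6","H5","H5"]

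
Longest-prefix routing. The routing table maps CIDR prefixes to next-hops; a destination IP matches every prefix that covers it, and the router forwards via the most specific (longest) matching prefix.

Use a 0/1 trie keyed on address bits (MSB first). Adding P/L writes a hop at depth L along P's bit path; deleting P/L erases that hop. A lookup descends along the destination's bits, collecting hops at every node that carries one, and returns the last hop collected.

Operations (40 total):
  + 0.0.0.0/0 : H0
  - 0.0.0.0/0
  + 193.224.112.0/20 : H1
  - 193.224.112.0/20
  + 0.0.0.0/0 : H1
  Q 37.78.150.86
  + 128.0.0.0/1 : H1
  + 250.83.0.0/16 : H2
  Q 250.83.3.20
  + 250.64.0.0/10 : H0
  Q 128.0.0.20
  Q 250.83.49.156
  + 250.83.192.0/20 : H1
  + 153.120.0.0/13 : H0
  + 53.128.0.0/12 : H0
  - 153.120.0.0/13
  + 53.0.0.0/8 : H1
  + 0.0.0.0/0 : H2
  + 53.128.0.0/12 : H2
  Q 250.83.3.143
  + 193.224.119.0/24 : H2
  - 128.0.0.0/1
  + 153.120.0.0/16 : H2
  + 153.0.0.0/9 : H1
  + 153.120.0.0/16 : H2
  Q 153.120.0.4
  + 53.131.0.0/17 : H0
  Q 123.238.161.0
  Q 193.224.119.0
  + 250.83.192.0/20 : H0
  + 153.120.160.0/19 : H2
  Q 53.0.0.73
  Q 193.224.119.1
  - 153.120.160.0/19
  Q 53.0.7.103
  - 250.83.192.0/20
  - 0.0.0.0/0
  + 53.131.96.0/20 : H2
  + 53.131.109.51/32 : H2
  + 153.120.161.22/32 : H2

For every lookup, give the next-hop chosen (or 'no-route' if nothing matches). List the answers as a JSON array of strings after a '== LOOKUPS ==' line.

Trace:
  + 0.0.0.0/0 (H0) depth=0
  del 0.0.0.0/0 (clear depth 0)
  + 193.224.112.0/20 (H1) depth=20
  del 193.224.112.0/20 (clear depth 20)
  + 0.0.0.0/0 (H1) depth=0
  lookup 37.78.150.86: bits ε walk d0:H1 -> H1
  + 128.0.0.0/1 (H1) depth=1
  + 250.83.0.0/16 (H2) depth=16
  lookup 250.83.3.20: bits 1111101001010011 walk d0:H1→d1:H1→d2:-→d3:-→d4:-→d5:-→d6:-→d7:-→d8:-→d9:-→d10:-→d11:-→d12:-→d13:-→d14:-→d15:-→d16:H2 -> H2
  + 250.64.0.0/10 (H0) depth=10
  lookup 128.0.0.20: bits 1 walk d0:H1→d1:H1 -> H1
  lookup 250.83.49.156: bits 1111101001010011 walk d0:H1→d1:H1→d2:-→d3:-→d4:-→d5:-→d6:-→d7:-→d8:-→d9:-→d10:H0→d11:-→d12:-→d13:-→d14:-→d15:-→d16:H2 -> H2
  + 250.83.192.0/20 (H1) depth=20
  + 153.120.0.0/13 (H0) depth=13
  + 53.128.0.0/12 (H0) depth=12
  del 153.120.0.0/13 (clear depth 13)
  + 53.0.0.0/8 (H1) depth=8
  + 0.0.0.0/0 (H2) depth=0
  + 53.128.0.0/12 (H2) depth=12
  lookup 250.83.3.143: bits 1111101001010011 walk d0:H2→d1:H1→d2:-→d3:-→d4:-→d5:-→d6:-→d7:-→d8:-→d9:-→d10:H0→d11:-→d12:-→d13:-→d14:-→d15:-→d16:H2 -> H2
  + 193.224.119.0/24 (H2) depth=24
  del 128.0.0.0/1 (clear depth 1)
  + 153.120.0.0/16 (H2) depth=16
  + 153.0.0.0/9 (H1) depth=9
  + 153.120.0.0/16 (H2) depth=16
  lookup 153.120.0.4: bits 1001100101111000 walk d0:H2→d1:-→d2:-→d3:-→d4:-→d5:-→d6:-→d7:-→d8:-→d9:H1→d10:-→d11:-→d12:-→d13:-→d14:-→d15:-→d16:H2 -> H2
  + 53.131.0.0/17 (H0) depth=17
  lookup 123.238.161.0: bits 0 walk d0:H2→d1:- -> H2
  lookup 193.224.119.0: bits 110000011110000001110111 walk d0:H2→d1:-→d2:-→d3:-→d4:-→d5:-→d6:-→d7:-→d8:-→d9:-→d10:-→d11:-→d12:-→d13:-→d14:-→d15:-→d16:-→d17:-→d18:-→d19:-→d20:-→d21:-→d22:-→d23:-→d24:H2 -> H2
  + 250.83.192.0/20 (H0) depth=20
  + 153.120.160.0/19 (H2) depth=19
  lookup 53.0.0.73: bits 00110101 walk d0:H2→d1:-→d2:-→d3:-→d4:-→d5:-→d6:-→d7:-→d8:H1 -> H1
  lookup 193.224.119.1: bits 110000011110000001110111 walk d0:H2→d1:-→d2:-→d3:-→d4:-→d5:-→d6:-→d7:-→d8:-→d9:-→d10:-→d11:-→d12:-→d13:-→d14:-→d15:-→d16:-→d17:-→d18:-→d19:-→d20:-→d21:-→d22:-→d23:-→d24:H2 -> H2
  del 153.120.160.0/19 (clear depth 19)
  lookup 53.0.7.103: bits 00110101 walk d0:H2→d1:-→d2:-→d3:-→d4:-→d5:-→d6:-→d7:-→d8:H1 -> H1
  del 250.83.192.0/20 (clear depth 20)
  del 0.0.0.0/0 (clear depth 0)
  + 53.131.96.0/20 (H2) depth=20
  + 53.131.109.51/32 (H2) depth=32
  + 153.120.161.22/32 (H2) depth=32

== LOOKUPS ==
["H1","H2","H1","H2","H2","H2","H2","H2","H1","H2","H1"]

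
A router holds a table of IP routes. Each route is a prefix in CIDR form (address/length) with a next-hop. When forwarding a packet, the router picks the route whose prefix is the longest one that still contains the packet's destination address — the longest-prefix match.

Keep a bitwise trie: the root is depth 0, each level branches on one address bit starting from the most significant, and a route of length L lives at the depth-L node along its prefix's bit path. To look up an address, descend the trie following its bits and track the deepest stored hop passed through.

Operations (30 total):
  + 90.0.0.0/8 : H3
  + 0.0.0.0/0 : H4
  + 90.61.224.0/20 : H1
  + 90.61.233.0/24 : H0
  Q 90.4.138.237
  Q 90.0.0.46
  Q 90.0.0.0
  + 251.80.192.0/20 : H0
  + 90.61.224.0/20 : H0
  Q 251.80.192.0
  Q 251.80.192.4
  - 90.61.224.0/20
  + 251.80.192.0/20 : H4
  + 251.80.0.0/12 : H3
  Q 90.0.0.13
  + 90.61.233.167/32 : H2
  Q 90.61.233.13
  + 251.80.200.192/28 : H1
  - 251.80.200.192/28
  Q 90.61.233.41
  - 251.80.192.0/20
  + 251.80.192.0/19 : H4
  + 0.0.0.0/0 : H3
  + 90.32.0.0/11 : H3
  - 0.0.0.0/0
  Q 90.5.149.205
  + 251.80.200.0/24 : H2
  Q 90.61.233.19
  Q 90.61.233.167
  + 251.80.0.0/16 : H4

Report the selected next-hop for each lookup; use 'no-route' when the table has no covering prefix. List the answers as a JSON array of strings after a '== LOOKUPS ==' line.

Apply in order:
  add 90.0.0.0/8 -> H3 at depth 8
  add 0.0.0.0/0 -> H4 at depth 0
  add 90.61.224.0/20 -> H1 at depth 20
  add 90.61.233.0/24 -> H0 at depth 24
  Q 90.4.138.237: descend 0101101000 ; hops seen [H4,H3] ; pick H3
  Q 90.0.0.46: descend 0101101000 ; hops seen [H4,H3] ; pick H3
  Q 90.0.0.0: descend 0101101000 ; hops seen [H4,H3] ; pick H3
  add 251.80.192.0/20 -> H0 at depth 20
  add 90.61.224.0/20 -> H0 at depth 20
  Q 251.80.192.0: descend 11111011010100001100 ; hops seen [H4,H0] ; pick H0
  Q 251.80.192.4: descend 11111011010100001100 ; hops seen [H4,H0] ; pick H0
  del 90.61.224.0/20 (clear depth 20)
  add 251.80.192.0/20 -> H4 at depth 20
  add 251.80.0.0/12 -> H3 at depth 12
  Q 90.0.0.13: descend 0101101000 ; hops seen [H4,H3] ; pick H3
  add 90.61.233.167/32 -> H2 at depth 32
  Q 90.61.233.13: descend 010110100011110111101001 ; hops seen [H4,H3,H0] ; pick H0
  add 251.80.200.192/28 -> H1 at depth 28
  del 251.80.200.192/28 (clear depth 28)
  Q 90.61.233.41: descend 010110100011110111101001 ; hops seen [H4,H3,H0] ; pick H0
  del 251.80.192.0/20 (clear depth 20)
  add 251.80.192.0/19 -> H4 at depth 19
  add 0.0.0.0/0 -> H3 at depth 0
  add 90.32.0.0/11 -> H3 at depth 11
  del 0.0.0.0/0 (clear depth 0)
  Q 90.5.149.205: descend 0101101000 ; hops seen [H3] ; pick H3
  add 251.80.200.0/24 -> H2 at depth 24
  Q 90.61.233.19: descend 010110100011110111101001 ; hops seen [H3,H3,H0] ; pick H0
  Q 90.61.233.167: descend 01011010001111011110100110100111 ; hops seen [H3,H3,H0,H2] ; pick H2
  add 251.80.0.0/16 -> H4 at depth 16

== LOOKUPS ==
["H3","H3","H3","H0","H0","H3","H0","H0","H3","H0","H2"]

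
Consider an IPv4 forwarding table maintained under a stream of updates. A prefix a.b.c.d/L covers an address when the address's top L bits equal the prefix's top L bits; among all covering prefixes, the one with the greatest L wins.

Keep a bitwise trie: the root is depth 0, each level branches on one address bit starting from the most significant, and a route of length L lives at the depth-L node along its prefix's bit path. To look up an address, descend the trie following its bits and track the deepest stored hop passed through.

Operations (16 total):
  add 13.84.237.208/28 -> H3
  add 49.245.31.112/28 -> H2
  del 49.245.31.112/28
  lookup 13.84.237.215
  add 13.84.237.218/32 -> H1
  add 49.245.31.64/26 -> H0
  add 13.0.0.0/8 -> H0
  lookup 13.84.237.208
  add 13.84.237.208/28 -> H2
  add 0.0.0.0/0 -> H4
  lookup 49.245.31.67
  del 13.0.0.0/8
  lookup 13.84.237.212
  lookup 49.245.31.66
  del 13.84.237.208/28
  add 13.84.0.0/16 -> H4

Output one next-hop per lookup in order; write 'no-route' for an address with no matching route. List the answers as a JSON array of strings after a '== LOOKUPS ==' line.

Process each operation:
  add 13.84.237.208/28 -> H3 at depth 28
  add 49.245.31.112/28 -> H2 at depth 28
  del 49.245.31.112/28 (clear depth 28)
  ? 13.84.237.215  path d0:-→d1:-→d2:-→d3:-→d4:-→d5:-→d6:-→d7:-→d8:-→d9:-→d10:-→d11:-→d12:-→d13:-→d14:-→d15:-→d16:-→d17:-→d18:-→d19:-→d20:-→d21:-→d22:-→d23:-→d24:-→d25:-→d26:-→d27:-→d28:H3  best=H3
  add 13.84.237.218/32 -> H1 at depth 32
  add 49.245.31.64/26 -> H0 at depth 26
  add 13.0.0.0/8 -> H0 at depth 8
  ? 13.84.237.208  path d0:-→d1:-→d2:-→d3:-→d4:-→d5:-→d6:-→d7:-→d8:H0→d9:-→d10:-→d11:-→d12:-→d13:-→d14:-→d15:-→d16:-→d17:-→d18:-→d19:-→d20:-→d21:-→d22:-→d23:-→d24:-→d25:-→d26:-→d27:-→d28:H3  best=H3
  add 13.84.237.208/28 -> H2 at depth 28
  add 0.0.0.0/0 -> H4 at depth 0
  ? 49.245.31.67  path d0:H4→d1:-→d2:-→d3:-→d4:-→d5:-→d6:-→d7:-→d8:-→d9:-→d10:-→d11:-→d12:-→d13:-→d14:-→d15:-→d16:-→d17:-→d18:-→d19:-→d20:-→d21:-→d22:-→d23:-→d24:-→d25:-→d26:H0  best=H0
  del 13.0.0.0/8 (clear depth 8)
  ? 13.84.237.212  path d0:H4→d1:-→d2:-→d3:-→d4:-→d5:-→d6:-→d7:-→d8:-→d9:-→d10:-→d11:-→d12:-→d13:-→d14:-→d15:-→d16:-→d17:-→d18:-→d19:-→d20:-→d21:-→d22:-→d23:-→d24:-→d25:-→d26:-→d27:-→d28:H2  best=H2
  ? 49.245.31.66  path d0:H4→d1:-→d2:-→d3:-→d4:-→d5:-→d6:-→d7:-→d8:-→d9:-→d10:-→d11:-→d12:-→d13:-→d14:-→d15:-→d16:-→d17:-→d18:-→d19:-→d20:-→d21:-→d22:-→d23:-→d24:-→d25:-→d26:H0  best=H0
  del 13.84.237.208/28 (clear depth 28)
  add 13.84.0.0/16 -> H4 at depth 16

== LOOKUPS ==
["H3","H3","H0","H2","H0"]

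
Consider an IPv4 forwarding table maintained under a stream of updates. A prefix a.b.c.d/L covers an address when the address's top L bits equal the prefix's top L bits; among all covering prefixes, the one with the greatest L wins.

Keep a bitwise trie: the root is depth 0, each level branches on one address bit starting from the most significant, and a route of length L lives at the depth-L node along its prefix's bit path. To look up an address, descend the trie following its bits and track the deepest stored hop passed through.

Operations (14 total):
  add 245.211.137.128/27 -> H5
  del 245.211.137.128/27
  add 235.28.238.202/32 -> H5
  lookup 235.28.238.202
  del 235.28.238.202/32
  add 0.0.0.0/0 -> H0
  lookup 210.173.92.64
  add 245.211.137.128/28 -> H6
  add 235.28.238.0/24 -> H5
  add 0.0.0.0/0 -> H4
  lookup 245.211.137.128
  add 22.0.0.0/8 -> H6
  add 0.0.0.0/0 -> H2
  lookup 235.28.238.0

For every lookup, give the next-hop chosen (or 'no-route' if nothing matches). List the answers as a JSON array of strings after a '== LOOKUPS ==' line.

Process each operation:
  add 245.211.137.128/27 -> H5 at depth 27
  del 245.211.137.128/27 (clear depth 27)
  add 235.28.238.202/32 -> H5 at depth 32
  ? 235.28.238.202  path d0:-→d1:-→d2:-→d3:-→d4:-→d5:-→d6:-→d7:-→d8:-→d9:-→d10:-→d11:-→d12:-→d13:-→d14:-→d15:-→d16:-→d17:-→d18:-→d19:-→d20:-→d21:-→d22:-→d23:-→d24:-→d25:-→d26:-→d27:-→d28:-→d29:-→d30:-→d31:-→d32:H5  best=H5
  del 235.28.238.202/32 (clear depth 32)
  add 0.0.0.0/0 -> H0 at depth 0
  ? 210.173.92.64  path d0:H0→d1:-→d2:-  best=H0
  add 245.211.137.128/28 -> H6 at depth 28
  add 235.28.238.0/24 -> H5 at depth 24
  add 0.0.0.0/0 -> H4 at depth 0
  ? 245.211.137.128  path d0:H4→d1:-→d2:-→d3:-→d4:-→d5:-→d6:-→d7:-→d8:-→d9:-→d10:-→d11:-→d12:-→d13:-→d14:-→d15:-→d16:-→d17:-→d18:-→d19:-→d20:-→d21:-→d22:-→d23:-→d24:-→d25:-→d26:-→d27:-→d28:H6  best=H6
  add 22.0.0.0/8 -> H6 at depth 8
  add 0.0.0.0/0 -> H2 at depth 0
  ? 235.28.238.0  path d0:H2→d1:-→d2:-→d3:-→d4:-→d5:-→d6:-→d7:-→d8:-→d9:-→d10:-→d11:-→d12:-→d13:-→d14:-→d15:-→d16:-→d17:-→d18:-→d19:-→d20:-→d21:-→d22:-→d23:-→d24:H5  best=H5

== LOOKUPS ==
["H5","H0","H6","H5"]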